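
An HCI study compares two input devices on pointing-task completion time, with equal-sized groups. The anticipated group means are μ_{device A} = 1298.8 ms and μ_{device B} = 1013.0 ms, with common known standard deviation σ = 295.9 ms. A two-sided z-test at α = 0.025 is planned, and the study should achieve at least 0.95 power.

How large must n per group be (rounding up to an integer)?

Standardized effect: d = |μ_{device A} − μ_{device B}| / σ = |1298.8 − 1013.0| / 295.9 = 0.9659
For power 0.95 need Φ(δ − z_{0.0125}) = 0.95, so δ = z_{0.0125} + z_{0.05} = 2.241 + 1.645 = 3.886.
(The Φ(−δ − z_{α/2}) term is vanishingly small for δ > 0 and is dropped in the standard sample-size formula.)
δ = d·√(n/2) ⇒ n = 2(δ/d)² = 2 × (3.886 / 0.9659)² = 32.38.
Rounding up, n = 33 per group.

n = 33 per group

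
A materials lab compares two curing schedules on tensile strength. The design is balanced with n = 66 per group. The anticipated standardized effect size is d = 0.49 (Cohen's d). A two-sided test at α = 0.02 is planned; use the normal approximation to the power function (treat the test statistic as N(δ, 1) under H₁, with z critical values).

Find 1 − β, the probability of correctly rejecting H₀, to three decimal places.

Power ≈ 0.687

Noncentrality parameter: δ = d·√(n/2) = 0.49 × √(66/2) = 2.8148
Critical value for a two-sided test at α = 0.02: z_{α/2} = 2.326.
Power = Φ(δ − 2.326) + Φ(−δ − 2.326) = Φ(0.488) + Φ(-5.141) = 0.6874 + 0.0000 = 0.6874.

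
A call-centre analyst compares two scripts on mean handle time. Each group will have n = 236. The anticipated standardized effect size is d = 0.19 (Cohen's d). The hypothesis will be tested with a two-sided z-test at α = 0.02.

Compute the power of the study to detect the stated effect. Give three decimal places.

Power ≈ 0.397

Noncentrality parameter: δ = d·√(n/2) = 0.19 × √(236/2) = 2.0639
Critical value for a two-sided test at α = 0.02: z_{α/2} = 2.326.
Power = Φ(δ − 2.326) + Φ(−δ − 2.326) = Φ(-0.262) + Φ(-4.390) = 0.3965 + 0.0000 = 0.3965.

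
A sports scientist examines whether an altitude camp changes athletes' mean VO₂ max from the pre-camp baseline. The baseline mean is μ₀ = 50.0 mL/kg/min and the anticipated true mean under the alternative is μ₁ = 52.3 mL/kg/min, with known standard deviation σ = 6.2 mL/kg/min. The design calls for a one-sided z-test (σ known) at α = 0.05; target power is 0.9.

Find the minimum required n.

n = 63

Standardized effect: d = |μ₁ − μ₀| / σ = |52.3 − 50.0| / 6.2 = 0.3710
For power 0.9 need Φ(δ − z_{0.05}) = 0.9, so δ = z_{0.05} + z_{0.10} = 1.645 + 1.282 = 2.926.
δ = d·√n ⇒ n = (δ/d)² = (2.926 / 0.3710)² = 62.23.
Round up to the next whole unit.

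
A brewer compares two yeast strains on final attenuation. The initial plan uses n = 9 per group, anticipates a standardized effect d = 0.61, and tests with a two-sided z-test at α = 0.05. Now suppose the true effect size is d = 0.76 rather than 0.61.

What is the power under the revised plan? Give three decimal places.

With d = 0.76: δ = d·√(n/2) = 0.76 × √(9/2) = 1.6122. Critical value z_{0.025} = 1.960.
Revised power = Φ(δ − 1.960) + Φ(−δ − 1.960) = Φ(-0.348) + Φ(-3.572) = 0.3640 + 0.0002 = 0.3642.

Power ≈ 0.364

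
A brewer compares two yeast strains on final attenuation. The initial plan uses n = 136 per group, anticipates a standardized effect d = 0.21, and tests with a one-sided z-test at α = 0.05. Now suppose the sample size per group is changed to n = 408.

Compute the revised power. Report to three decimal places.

With n = 408 per group: δ = d·√(n/2) = 0.21 × √(408/2) = 2.9994. Critical value z_{0.05} = 1.645.
Revised power = Φ(δ − 1.645) = Φ(1.355) = 0.9122.

Power ≈ 0.912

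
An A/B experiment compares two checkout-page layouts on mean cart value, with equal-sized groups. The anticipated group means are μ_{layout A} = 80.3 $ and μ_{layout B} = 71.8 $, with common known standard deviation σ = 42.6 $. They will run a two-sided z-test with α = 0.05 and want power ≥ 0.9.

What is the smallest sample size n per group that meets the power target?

Standardized effect: d = |μ_{layout A} − μ_{layout B}| / σ = |80.3 − 71.8| / 42.6 = 0.1995
Set Φ(δ − 1.960) = 0.9; then δ − 1.960 = Φ⁻¹(0.9) = 1.282, giving δ = 3.242.
(Ignoring the negligible lower-tail rejection probability gives the usual closed-form inversion.)
δ = d·√(n/2) ⇒ n = 2(δ/d)² = 2 × (3.242 / 0.1995)² = 527.85.
Round up to the next whole unit.

n = 528 per group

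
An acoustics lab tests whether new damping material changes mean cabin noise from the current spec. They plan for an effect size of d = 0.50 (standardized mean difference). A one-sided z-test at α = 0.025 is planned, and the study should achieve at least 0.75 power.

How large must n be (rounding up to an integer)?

Set Φ(δ − 1.960) = 0.75; then δ − 1.960 = Φ⁻¹(0.75) = 0.674, giving δ = 2.634.
δ = d·√n ⇒ n = (δ/d)² = (2.634 / 0.50)² = 27.76.
Round up to the next whole unit.

n = 28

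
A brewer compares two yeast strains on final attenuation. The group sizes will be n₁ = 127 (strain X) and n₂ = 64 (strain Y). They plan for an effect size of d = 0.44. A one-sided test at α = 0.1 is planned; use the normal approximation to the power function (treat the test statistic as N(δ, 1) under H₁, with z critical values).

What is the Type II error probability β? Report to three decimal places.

Noncentrality parameter: δ = d / √(1/n₁ + 1/n₂) = 0.44 / √(1/127 + 1/64) = 2.8703
One-sided α = 0.1 → critical value z_{0.1} = 1.282.
Power = Φ(δ − 1.282) = Φ(1.589) = 0.9439.
Type II error: β = 1 − power = 1 − 0.9439 = 0.0561.

β ≈ 0.056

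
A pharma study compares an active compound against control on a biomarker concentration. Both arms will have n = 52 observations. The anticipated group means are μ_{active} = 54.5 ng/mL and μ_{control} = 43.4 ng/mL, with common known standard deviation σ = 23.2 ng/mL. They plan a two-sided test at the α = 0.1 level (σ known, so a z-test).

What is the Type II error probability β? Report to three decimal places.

β ≈ 0.213

Standardized effect: d = |μ_{active} − μ_{control}| / σ = |54.5 − 43.4| / 23.2 = 0.4784
Noncentrality parameter: δ = d·√(n/2) = 0.4784 × √(52/2) = 2.4396
Two-sided α = 0.1 → critical value z_{0.05} = 1.645.
Power = Φ(δ − 1.645) + Φ(−δ − 1.645) = Φ(0.795) + Φ(-4.084) = 0.7866 + 0.0000 = 0.7866.
Type II error: β = 1 − power = 1 − 0.7866 = 0.2134.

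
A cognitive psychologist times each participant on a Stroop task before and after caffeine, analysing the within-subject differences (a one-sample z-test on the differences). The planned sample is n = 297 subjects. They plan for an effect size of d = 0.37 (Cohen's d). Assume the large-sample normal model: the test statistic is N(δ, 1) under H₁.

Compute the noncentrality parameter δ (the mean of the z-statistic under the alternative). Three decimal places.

δ = d·√n = 0.37 × √297 = 6.3765

δ ≈ 6.376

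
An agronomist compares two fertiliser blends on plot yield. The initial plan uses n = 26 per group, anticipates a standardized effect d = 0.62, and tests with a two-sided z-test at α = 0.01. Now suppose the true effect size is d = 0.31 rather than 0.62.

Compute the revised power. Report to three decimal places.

Power ≈ 0.073

With d = 0.31: δ = d·√(n/2) = 0.31 × √(26/2) = 1.1177. Critical value z_{0.005} = 2.576.
Revised power = Φ(δ − 2.576) + Φ(−δ − 2.576) = Φ(-1.458) + Φ(-3.694) = 0.0724 + 0.0001 = 0.0725.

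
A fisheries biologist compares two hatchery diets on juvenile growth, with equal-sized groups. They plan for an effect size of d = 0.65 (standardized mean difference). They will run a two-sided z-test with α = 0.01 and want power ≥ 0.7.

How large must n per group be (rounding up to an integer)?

Set Φ(δ − 2.576) = 0.7; then δ − 2.576 = Φ⁻¹(0.7) = 0.524, giving δ = 3.100.
(The Φ(−δ − z_{α/2}) term is vanishingly small for δ > 0 and is dropped in the standard sample-size formula.)
δ = d·√(n/2) ⇒ n = 2(δ/d)² = 2 × (3.100 / 0.65)² = 45.50.
Round up to the next whole unit.

n = 46 per group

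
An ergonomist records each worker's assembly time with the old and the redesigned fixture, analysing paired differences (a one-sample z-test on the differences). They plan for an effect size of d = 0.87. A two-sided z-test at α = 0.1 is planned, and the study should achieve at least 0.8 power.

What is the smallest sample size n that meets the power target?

n = 9

Set Φ(δ − 1.645) = 0.8; then δ − 1.645 = Φ⁻¹(0.8) = 0.842, giving δ = 2.486.
(Ignoring the negligible lower-tail rejection probability gives the usual closed-form inversion.)
δ = d·√n ⇒ n = (δ/d)² = (2.486 / 0.87)² = 8.17.
Rounding up, n = 9.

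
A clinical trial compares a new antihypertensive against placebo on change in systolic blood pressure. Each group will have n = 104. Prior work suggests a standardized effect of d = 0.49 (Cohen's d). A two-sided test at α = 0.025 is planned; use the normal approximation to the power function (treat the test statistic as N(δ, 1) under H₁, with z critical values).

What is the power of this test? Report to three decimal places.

Power ≈ 0.902

Noncentrality parameter: δ = d·√(n/2) = 0.49 × √(104/2) = 3.5334
Critical value for a two-sided test at α = 0.025: z_{α/2} = 2.241.
Power = Φ(δ − 2.241) + Φ(−δ − 2.241) = Φ(1.292) + Φ(-5.775) = 0.9018 + 0.0000 = 0.9018.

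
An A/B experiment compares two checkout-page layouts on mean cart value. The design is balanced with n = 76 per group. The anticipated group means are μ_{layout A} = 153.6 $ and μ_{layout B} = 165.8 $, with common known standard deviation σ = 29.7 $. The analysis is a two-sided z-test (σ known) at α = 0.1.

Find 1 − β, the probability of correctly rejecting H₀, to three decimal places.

Power ≈ 0.813

Standardized effect: d = |μ_{layout A} − μ_{layout B}| / σ = |153.6 − 165.8| / 29.7 = 0.4108
Noncentrality parameter: δ = d·√(n/2) = 0.4108 × √(76/2) = 2.5322
Critical value for a two-sided test at α = 0.1: z_{α/2} = 1.645.
Power = Φ(δ − 1.645) + Φ(−δ − 1.645) = Φ(0.887) + Φ(-4.177) = 0.8125 + 0.0000 = 0.8126.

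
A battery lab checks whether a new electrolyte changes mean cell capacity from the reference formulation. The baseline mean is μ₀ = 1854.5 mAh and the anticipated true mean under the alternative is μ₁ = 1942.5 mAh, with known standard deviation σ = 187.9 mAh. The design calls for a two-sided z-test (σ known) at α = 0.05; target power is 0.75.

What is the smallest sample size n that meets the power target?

Standardized effect: d = |μ₁ − μ₀| / σ = |1942.5 − 1854.5| / 187.9 = 0.4683
Set Φ(δ − 1.960) = 0.75; then δ − 1.960 = Φ⁻¹(0.75) = 0.674, giving δ = 2.634.
(The Φ(−δ − z_{α/2}) term is vanishingly small for δ > 0 and is dropped in the standard sample-size formula.)
δ = d·√n ⇒ n = (δ/d)² = (2.634 / 0.4683)² = 31.64.
Round up to the next whole unit.

n = 32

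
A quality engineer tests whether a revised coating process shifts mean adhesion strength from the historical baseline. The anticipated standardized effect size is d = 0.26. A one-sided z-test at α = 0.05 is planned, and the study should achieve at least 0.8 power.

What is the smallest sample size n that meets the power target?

n = 92

Set Φ(δ − 1.645) = 0.8; then δ − 1.645 = Φ⁻¹(0.8) = 0.842, giving δ = 2.486.
δ = d·√n ⇒ n = (δ/d)² = (2.486 / 0.26)² = 91.46.
Rounding up, n = 92.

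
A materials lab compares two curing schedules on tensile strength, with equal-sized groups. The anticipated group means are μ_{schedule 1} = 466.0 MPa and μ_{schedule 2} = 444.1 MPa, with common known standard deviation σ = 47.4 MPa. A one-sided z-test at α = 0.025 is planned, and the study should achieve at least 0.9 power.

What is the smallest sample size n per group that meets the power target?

Standardized effect: d = |μ_{schedule 1} − μ_{schedule 2}| / σ = |466.0 − 444.1| / 47.4 = 0.4620
Set Φ(δ − 1.960) = 0.9; then δ − 1.960 = Φ⁻¹(0.9) = 1.282, giving δ = 3.242.
δ = d·√(n/2) ⇒ n = 2(δ/d)² = 2 × (3.242 / 0.4620)² = 98.45.
Rounding up, n = 99 per group.

n = 99 per group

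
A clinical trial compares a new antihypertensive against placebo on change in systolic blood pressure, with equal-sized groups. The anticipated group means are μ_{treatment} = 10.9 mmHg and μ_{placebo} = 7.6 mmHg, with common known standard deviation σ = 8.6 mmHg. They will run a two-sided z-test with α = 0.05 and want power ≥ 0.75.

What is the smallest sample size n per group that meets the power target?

n = 95 per group

Standardized effect: d = |μ_{treatment} − μ_{placebo}| / σ = |10.9 − 7.6| / 8.6 = 0.3837
For power 0.75 need Φ(δ − z_{0.025}) = 0.75, so δ = z_{0.025} + z_{0.25} = 1.960 + 0.674 = 2.634.
(For δ > 0 the lower-tail rejection region contributes negligibly to power, so the one-term inversion is standard.)
δ = d·√(n/2) ⇒ n = 2(δ/d)² = 2 × (2.634 / 0.3837)² = 94.27.
Rounding up, n = 95 per group.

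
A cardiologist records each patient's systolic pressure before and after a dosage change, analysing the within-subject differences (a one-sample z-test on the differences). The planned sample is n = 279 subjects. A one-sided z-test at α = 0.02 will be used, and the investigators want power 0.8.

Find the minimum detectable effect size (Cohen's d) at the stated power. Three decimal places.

Need Φ(δ − 2.054) = 0.8, so δ = 2.054 + 0.842 = 2.895.
δ = d·√n ⇒ d = δ/√n = 2.895/√279 = 0.1733.

d ≈ 0.173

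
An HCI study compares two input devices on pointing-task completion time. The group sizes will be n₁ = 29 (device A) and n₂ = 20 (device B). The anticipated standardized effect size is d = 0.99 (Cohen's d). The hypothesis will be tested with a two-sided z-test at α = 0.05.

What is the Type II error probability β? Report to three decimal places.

Noncentrality parameter: δ = d / √(1/n₁ + 1/n₂) = 0.99 / √(1/29 + 1/20) = 3.4061
Two-sided α = 0.05 → critical value z_{0.025} = 1.960.
Power = Φ(δ − 1.960) + Φ(−δ − 1.960) = Φ(1.446) + Φ(-5.366) = 0.9259 + 0.0000 = 0.9259.
Type II error: β = 1 − power = 1 − 0.9259 = 0.0741.

β ≈ 0.074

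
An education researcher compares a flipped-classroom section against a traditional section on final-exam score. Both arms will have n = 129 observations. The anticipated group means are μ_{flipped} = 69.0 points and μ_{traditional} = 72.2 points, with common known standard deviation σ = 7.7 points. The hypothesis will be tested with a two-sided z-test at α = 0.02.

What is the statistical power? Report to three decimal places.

Power ≈ 0.844

Standardized effect: d = |μ_{flipped} − μ_{traditional}| / σ = |69.0 − 72.2| / 7.7 = 0.4156
Noncentrality parameter: δ = d·√(n/2) = 0.4156 × √(129/2) = 3.3376
Two-sided α = 0.02 → critical value z_{0.01} = 2.326.
Power = Φ(δ − 2.326) + Φ(−δ − 2.326) = Φ(1.011) + Φ(-5.664) = 0.8441 + 0.0000 = 0.8441.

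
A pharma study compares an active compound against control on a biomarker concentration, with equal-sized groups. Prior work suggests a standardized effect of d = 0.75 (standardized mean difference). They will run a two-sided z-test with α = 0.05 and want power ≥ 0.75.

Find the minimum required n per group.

n = 25 per group

For power 0.75 need Φ(δ − z_{0.025}) = 0.75, so δ = z_{0.025} + z_{0.25} = 1.960 + 0.674 = 2.634.
(The Φ(−δ − z_{α/2}) term is vanishingly small for δ > 0 and is dropped in the standard sample-size formula.)
δ = d·√(n/2) ⇒ n = 2(δ/d)² = 2 × (2.634 / 0.75)² = 24.68.
Round up to the next whole unit.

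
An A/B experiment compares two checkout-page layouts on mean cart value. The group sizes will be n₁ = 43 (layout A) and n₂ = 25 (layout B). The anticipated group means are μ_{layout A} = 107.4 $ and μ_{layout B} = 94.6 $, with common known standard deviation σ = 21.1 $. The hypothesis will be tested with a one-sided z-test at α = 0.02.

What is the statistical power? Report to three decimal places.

Standardized effect: d = |μ_{layout A} − μ_{layout B}| / σ = |107.4 − 94.6| / 21.1 = 0.6066
Noncentrality parameter: δ = d / √(1/n₁ + 1/n₂) = 0.6066 / √(1/43 + 1/25) = 2.4120
One-sided α = 0.02 → critical value z_{0.02} = 2.054.
Power = Φ(δ − 2.054) = Φ(0.358) = 0.6399.

Power ≈ 0.640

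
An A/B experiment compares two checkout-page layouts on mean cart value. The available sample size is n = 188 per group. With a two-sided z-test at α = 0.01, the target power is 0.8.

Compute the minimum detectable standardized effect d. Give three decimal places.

Need Φ(δ − 2.576) = 0.8, so δ = 2.576 + 0.842 = 3.417.
(The second rejection-region term Φ(−δ − z_{α/2}) is negligible and dropped.)
δ = d·√(n/2) ⇒ d = δ/√(n/2) = 3.417/√(188/2) = 0.3525.

d ≈ 0.352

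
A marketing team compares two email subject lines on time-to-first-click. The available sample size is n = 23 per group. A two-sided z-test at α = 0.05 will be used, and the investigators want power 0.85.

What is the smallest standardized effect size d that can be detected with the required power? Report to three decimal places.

Required noncentrality: δ = z_{0.025} + z_{0.15} = 1.960 + 1.036 = 2.996.
(Lower-tail contribution to power is negligible for δ > 0.)
δ = d·√(n/2) ⇒ d = δ/√(n/2) = 2.996/√(23/2) = 0.8836.

d ≈ 0.884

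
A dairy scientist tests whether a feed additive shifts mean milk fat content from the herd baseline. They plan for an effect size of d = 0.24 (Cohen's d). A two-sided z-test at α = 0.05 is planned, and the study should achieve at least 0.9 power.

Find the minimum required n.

Set Φ(δ − 1.960) = 0.9; then δ − 1.960 = Φ⁻¹(0.9) = 1.282, giving δ = 3.242.
(The Φ(−δ − z_{α/2}) term is vanishingly small for δ > 0 and is dropped in the standard sample-size formula.)
δ = d·√n ⇒ n = (δ/d)² = (3.242 / 0.24)² = 182.42.
Rounding up, n = 183.

n = 183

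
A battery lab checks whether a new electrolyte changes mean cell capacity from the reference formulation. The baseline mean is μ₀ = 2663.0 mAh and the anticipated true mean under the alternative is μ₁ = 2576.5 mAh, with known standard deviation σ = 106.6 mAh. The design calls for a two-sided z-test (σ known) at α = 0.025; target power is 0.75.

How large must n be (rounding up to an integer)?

n = 13

Standardized effect: d = |μ₁ − μ₀| / σ = |2576.5 − 2663.0| / 106.6 = 0.8114
For power 0.75 need Φ(δ − z_{0.0125}) = 0.75, so δ = z_{0.0125} + z_{0.25} = 2.241 + 0.674 = 2.916.
(Ignoring the negligible lower-tail rejection probability gives the usual closed-form inversion.)
δ = d·√n ⇒ n = (δ/d)² = (2.916 / 0.8114)² = 12.91.
Round up to the next whole unit.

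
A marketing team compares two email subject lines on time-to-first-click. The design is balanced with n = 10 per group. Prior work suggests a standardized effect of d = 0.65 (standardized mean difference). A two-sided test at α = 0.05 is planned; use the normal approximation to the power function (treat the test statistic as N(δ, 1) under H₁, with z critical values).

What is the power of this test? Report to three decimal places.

Power ≈ 0.307

Noncentrality parameter: δ = d·√(n/2) = 0.65 × √(10/2) = 1.4534
Critical value for a two-sided test at α = 0.05: z_{α/2} = 1.960.
Power = Φ(δ − 1.960) + Φ(−δ − 1.960) = Φ(-0.507) + Φ(-3.413) = 0.3062 + 0.0003 = 0.3066.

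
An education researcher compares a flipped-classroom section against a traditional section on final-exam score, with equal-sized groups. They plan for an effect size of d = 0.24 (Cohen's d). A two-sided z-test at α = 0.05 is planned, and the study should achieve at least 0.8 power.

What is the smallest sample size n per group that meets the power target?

n = 273 per group

For power 0.8 need Φ(δ − z_{0.025}) = 0.8, so δ = z_{0.025} + z_{0.20} = 1.960 + 0.842 = 2.802.
(Ignoring the negligible lower-tail rejection probability gives the usual closed-form inversion.)
δ = d·√(n/2) ⇒ n = 2(δ/d)² = 2 × (2.802 / 0.24)² = 272.53.
Round up to the next whole unit.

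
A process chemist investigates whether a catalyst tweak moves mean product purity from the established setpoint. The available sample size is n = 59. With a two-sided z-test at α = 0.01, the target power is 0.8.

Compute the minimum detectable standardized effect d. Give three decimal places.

d ≈ 0.445

Required noncentrality: δ = z_{0.005} + z_{0.20} = 2.576 + 0.842 = 3.417.
(Lower-tail contribution to power is negligible for δ > 0.)
δ = d·√n ⇒ d = δ/√n = 3.417/√59 = 0.4449.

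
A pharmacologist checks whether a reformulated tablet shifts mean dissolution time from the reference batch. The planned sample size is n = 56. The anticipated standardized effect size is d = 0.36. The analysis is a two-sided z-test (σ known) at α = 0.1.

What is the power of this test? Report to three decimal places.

Power ≈ 0.853

Noncentrality parameter: δ = d·√n = 0.36 × √56 = 2.6940
Critical value for a two-sided test at α = 0.1: z_{α/2} = 1.645.
Power = Φ(δ − 1.645) + Φ(−δ − 1.645) = Φ(1.049) + Φ(-4.339) = 0.8529 + 0.0000 = 0.8530.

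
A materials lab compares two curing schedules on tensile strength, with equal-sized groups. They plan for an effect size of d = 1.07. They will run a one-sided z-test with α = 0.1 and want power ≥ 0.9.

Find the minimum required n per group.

n = 12 per group

For power 0.9 need Φ(δ − z_{0.1}) = 0.9, so δ = z_{0.1} + z_{0.10} = 1.282 + 1.282 = 2.563.
δ = d·√(n/2) ⇒ n = 2(δ/d)² = 2 × (2.563 / 1.07)² = 11.48.
Rounding up, n = 12 per group.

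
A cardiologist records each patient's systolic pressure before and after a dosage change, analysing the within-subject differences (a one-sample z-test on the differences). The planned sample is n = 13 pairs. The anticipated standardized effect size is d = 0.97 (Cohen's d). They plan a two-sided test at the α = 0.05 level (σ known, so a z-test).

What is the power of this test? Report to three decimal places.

Power ≈ 0.938

Noncentrality parameter: δ = d·√n = 0.97 × √13 = 3.4974
Two-sided α = 0.05 → critical value z_{0.025} = 1.960.
Power = Φ(δ − 1.960) + Φ(−δ − 1.960) = Φ(1.537) + Φ(-5.457) = 0.9379 + 0.0000 = 0.9379.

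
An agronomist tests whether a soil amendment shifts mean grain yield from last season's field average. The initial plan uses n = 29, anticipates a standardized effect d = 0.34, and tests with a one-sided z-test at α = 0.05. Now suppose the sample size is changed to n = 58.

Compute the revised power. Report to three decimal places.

Power ≈ 0.828

With n = 58: δ = d·√n = 0.34 × √58 = 2.5894. Critical value z_{0.05} = 1.645.
Revised power = Φ(δ − 1.645) = Φ(0.945) = 0.8275.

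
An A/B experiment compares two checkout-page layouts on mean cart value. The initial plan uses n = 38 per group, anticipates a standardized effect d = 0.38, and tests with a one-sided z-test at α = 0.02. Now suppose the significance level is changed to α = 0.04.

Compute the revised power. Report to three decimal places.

Power ≈ 0.462

δ = d·√(n/2) = 0.38 × √(38/2) = 1.6564 (unchanged). New critical value: z_{0.04} = 1.751.
Revised power = Φ(δ − 1.751) = Φ(-0.094) = 0.4624.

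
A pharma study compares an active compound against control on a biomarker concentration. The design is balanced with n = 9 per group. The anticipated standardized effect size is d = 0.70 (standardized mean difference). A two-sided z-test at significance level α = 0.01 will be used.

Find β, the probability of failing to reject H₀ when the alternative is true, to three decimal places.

β ≈ 0.862

Noncentrality parameter: λ = d·√(n/2) = 0.70 × √(9/2) = 1.4849
Critical value for a two-sided test at α = 0.01: z_{α/2} = 2.576.
Power = Φ(λ − 2.576) + Φ(−λ − 2.576) = Φ(-1.091) + Φ(-4.061) = 0.1377 + 0.0000 = 0.1377.
Type II error: β = 1 − power = 1 − 0.1377 = 0.8623.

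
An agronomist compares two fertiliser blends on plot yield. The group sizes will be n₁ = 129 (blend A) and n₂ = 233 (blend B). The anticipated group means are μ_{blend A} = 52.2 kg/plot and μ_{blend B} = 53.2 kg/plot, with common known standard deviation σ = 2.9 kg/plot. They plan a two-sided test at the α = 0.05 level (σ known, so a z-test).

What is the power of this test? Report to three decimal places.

Power ≈ 0.881

Standardized effect: d = |μ_{blend A} − μ_{blend B}| / σ = |52.2 − 53.2| / 2.9 = 0.3448
Noncentrality parameter: δ = d / √(1/n₁ + 1/n₂) = 0.3448 / √(1/129 + 1/233) = 3.1421
Critical value for a two-sided test at α = 0.05: z_{α/2} = 1.960.
Power = Φ(δ − 1.960) + Φ(−δ − 1.960) = Φ(1.182) + Φ(-5.102) = 0.8814 + 0.0000 = 0.8814.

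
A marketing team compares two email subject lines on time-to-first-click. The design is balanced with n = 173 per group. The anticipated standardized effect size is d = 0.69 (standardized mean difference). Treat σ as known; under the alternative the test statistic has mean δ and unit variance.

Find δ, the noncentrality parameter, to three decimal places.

δ = d·√(n/2) = 0.69 × √(173/2) = 6.4174

δ ≈ 6.417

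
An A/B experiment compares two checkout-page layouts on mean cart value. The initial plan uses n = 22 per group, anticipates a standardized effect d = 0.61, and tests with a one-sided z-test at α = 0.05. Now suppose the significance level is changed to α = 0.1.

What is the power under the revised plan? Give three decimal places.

Power ≈ 0.771

δ = d·√(n/2) = 0.61 × √(22/2) = 2.0231 (unchanged). New critical value: z_{0.1} = 1.282.
Revised power = P(Z > 1.282 − δ) = Φ(0.742) = 0.7708.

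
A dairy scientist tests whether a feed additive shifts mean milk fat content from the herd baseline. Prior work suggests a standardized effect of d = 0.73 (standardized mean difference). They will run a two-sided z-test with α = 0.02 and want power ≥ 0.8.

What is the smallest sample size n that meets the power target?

For power 0.8 need Φ(δ − z_{0.01}) = 0.8, so δ = z_{0.01} + z_{0.20} = 2.326 + 0.842 = 3.168.
(For δ > 0 the lower-tail rejection region contributes negligibly to power, so the one-term inversion is standard.)
δ = d·√n ⇒ n = (δ/d)² = (3.168 / 0.73)² = 18.83.
Rounding up, n = 19.

n = 19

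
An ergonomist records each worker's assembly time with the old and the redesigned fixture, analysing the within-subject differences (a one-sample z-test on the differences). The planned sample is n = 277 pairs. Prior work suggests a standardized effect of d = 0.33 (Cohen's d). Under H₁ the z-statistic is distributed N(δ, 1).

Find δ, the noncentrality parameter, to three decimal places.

δ = d·√n = 0.33 × √277 = 5.4923

δ ≈ 5.492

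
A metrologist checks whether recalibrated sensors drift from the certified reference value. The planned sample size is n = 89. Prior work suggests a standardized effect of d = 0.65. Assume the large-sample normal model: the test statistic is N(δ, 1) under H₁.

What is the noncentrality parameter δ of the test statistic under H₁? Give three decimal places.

δ ≈ 6.132

The noncentrality parameter scales effect size by the design's sample-size factor: δ = d·√n = 0.65 × √89 = 6.1321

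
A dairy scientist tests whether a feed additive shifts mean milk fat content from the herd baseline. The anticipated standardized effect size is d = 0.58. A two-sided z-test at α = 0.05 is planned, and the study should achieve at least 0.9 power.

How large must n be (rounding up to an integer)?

n = 32

For power 0.9 need Φ(δ − z_{0.025}) = 0.9, so δ = z_{0.025} + z_{0.10} = 1.960 + 1.282 = 3.242.
(The Φ(−δ − z_{α/2}) term is vanishingly small for δ > 0 and is dropped in the standard sample-size formula.)
δ = d·√n ⇒ n = (δ/d)² = (3.242 / 0.58)² = 31.23.
Round up to the next whole unit.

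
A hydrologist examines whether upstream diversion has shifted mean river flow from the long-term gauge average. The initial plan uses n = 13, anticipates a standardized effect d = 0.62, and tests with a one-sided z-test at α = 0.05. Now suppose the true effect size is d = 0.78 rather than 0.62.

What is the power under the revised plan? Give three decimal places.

Power ≈ 0.878

With d = 0.78: δ = d·√n = 0.78 × √13 = 2.8123. Critical value z_{0.05} = 1.645.
Revised power = P(Z > 1.645 − δ) = Φ(1.167) = 0.8785.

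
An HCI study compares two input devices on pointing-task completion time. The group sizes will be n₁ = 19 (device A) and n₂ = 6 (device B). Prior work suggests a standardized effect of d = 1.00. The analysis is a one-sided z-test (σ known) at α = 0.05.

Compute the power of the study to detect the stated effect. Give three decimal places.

Power ≈ 0.688

Noncentrality parameter: δ = d / √(1/n₁ + 1/n₂) = 1.00 / √(1/19 + 1/6) = 2.1354
One-sided α = 0.05 → critical value z_{0.05} = 1.645.
Power = Φ(δ − 1.645) = Φ(0.491) = 0.6881.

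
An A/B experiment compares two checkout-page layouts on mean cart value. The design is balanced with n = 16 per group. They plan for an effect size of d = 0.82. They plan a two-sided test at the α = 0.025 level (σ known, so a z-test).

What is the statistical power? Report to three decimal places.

Power ≈ 0.531

Noncentrality parameter: δ = d·√(n/2) = 0.82 × √(16/2) = 2.3193
Two-sided α = 0.025 → critical value z_{0.0125} = 2.241.
Power = Φ(δ − 2.241) + Φ(−δ − 2.241) = Φ(0.078) + Φ(-4.561) = 0.5310 + 0.0000 = 0.5311.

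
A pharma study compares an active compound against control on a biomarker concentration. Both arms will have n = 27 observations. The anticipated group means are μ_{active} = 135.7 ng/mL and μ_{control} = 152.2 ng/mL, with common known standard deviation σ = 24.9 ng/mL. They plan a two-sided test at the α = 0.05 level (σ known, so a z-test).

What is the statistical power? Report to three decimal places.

Power ≈ 0.683

Standardized effect: d = |μ_{active} − μ_{control}| / σ = |135.7 − 152.2| / 24.9 = 0.6627
Noncentrality parameter: δ = d·√(n/2) = 0.6627 × √(27/2) = 2.4347
Two-sided α = 0.05 → critical value z_{0.025} = 1.960.
Power = Φ(δ − 1.960) + Φ(−δ − 1.960) = Φ(0.475) + Φ(-4.395) = 0.6825 + 0.0000 = 0.6825.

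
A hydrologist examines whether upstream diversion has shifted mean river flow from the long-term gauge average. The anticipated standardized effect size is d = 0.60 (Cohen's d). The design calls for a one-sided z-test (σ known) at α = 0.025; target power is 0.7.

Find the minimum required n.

For power 0.7 need Φ(δ − z_{0.025}) = 0.7, so δ = z_{0.025} + z_{0.30} = 1.960 + 0.524 = 2.484.
δ = d·√n ⇒ n = (δ/d)² = (2.484 / 0.60)² = 17.14.
Round up to the next whole unit.

n = 18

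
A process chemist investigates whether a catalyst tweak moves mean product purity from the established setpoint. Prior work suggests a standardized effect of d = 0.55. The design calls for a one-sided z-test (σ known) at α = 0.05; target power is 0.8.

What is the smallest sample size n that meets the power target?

n = 21

For power 0.8 need Φ(δ − z_{0.05}) = 0.8, so δ = z_{0.05} + z_{0.20} = 1.645 + 0.842 = 2.486.
δ = d·√n ⇒ n = (δ/d)² = (2.486 / 0.55)² = 20.44.
Rounding up, n = 21.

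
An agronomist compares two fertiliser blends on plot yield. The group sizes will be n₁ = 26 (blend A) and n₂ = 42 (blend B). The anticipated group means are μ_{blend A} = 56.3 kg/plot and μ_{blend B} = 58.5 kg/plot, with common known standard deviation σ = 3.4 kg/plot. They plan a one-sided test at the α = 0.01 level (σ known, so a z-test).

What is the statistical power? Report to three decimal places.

Standardized effect: d = |μ_{blend A} − μ_{blend B}| / σ = |56.3 − 58.5| / 3.4 = 0.6471
Noncentrality parameter: δ = d / √(1/n₁ + 1/n₂) = 0.6471 / √(1/26 + 1/42) = 2.5930
Critical value for a one-sided test at α = 0.01: z_α = 2.326.
Power = Φ(δ − 2.326) = Φ(0.267) = 0.6051.

Power ≈ 0.605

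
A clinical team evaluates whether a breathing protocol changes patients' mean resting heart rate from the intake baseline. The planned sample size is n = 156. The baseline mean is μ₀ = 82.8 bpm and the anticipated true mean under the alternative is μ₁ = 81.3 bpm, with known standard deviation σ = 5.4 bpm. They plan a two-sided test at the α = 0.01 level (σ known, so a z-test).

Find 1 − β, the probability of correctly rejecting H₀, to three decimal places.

Standardized effect: d = |μ₁ − μ₀| / σ = |81.3 − 82.8| / 5.4 = 0.2778
Noncentrality parameter: δ = d·√n = 0.2778 × √156 = 3.4694
Critical value for a two-sided test at α = 0.01: z_{α/2} = 2.576.
Power = Φ(δ − 2.576) + Φ(−δ − 2.576) = Φ(0.894) + Φ(-6.045) = 0.8142 + 0.0000 = 0.8142.

Power ≈ 0.814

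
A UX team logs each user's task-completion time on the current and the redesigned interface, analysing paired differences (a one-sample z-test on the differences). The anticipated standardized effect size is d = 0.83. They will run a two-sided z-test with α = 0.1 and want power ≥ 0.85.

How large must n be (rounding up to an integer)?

n = 11

Set Φ(δ − 1.645) = 0.85; then δ − 1.645 = Φ⁻¹(0.85) = 1.036, giving δ = 2.681.
(For δ > 0 the lower-tail rejection region contributes negligibly to power, so the one-term inversion is standard.)
δ = d·√n ⇒ n = (δ/d)² = (2.681 / 0.83)² = 10.44.
Round up to the next whole unit.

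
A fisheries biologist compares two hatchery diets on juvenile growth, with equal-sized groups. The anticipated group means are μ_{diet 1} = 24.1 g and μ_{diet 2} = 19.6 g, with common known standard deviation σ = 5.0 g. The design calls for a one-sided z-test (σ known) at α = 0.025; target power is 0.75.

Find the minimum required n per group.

Standardized effect: d = |μ_{diet 1} − μ_{diet 2}| / σ = |24.1 − 19.6| / 5.0 = 0.9000
For power 0.75 need Φ(δ − z_{0.025}) = 0.75, so δ = z_{0.025} + z_{0.25} = 1.960 + 0.674 = 2.634.
δ = d·√(n/2) ⇒ n = 2(δ/d)² = 2 × (2.634 / 0.9000)² = 17.14.
Rounding up, n = 18 per group.

n = 18 per group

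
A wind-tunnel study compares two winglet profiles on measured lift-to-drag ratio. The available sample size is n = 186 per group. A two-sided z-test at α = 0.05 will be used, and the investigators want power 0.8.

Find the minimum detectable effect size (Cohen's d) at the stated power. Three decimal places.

Required noncentrality: δ = z_{0.025} + z_{0.20} = 1.960 + 0.842 = 2.802.
(The second rejection-region term Φ(−δ − z_{α/2}) is negligible and dropped.)
δ = d·√(n/2) ⇒ d = δ/√(n/2) = 2.802/√(186/2) = 0.2905.

d ≈ 0.291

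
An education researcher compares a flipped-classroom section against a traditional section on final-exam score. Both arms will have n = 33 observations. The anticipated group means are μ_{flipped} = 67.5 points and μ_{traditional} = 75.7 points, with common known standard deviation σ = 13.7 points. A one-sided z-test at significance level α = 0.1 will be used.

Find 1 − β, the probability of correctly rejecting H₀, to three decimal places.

Power ≈ 0.875

Standardized effect: d = |μ_{flipped} − μ_{traditional}| / σ = |67.5 − 75.7| / 13.7 = 0.5985
Noncentrality parameter: δ = d·√(n/2) = 0.5985 × √(33/2) = 2.4313
One-sided α = 0.1 → critical value z_{0.1} = 1.282.
Power = Φ(δ − 1.282) = Φ(1.150) = 0.8749.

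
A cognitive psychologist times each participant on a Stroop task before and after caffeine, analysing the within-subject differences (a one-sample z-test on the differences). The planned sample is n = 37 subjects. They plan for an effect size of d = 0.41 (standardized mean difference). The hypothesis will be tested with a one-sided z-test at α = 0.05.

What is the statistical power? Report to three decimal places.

Noncentrality parameter: δ = d·√n = 0.41 × √37 = 2.4939
Critical value for a one-sided test at α = 0.05: z_α = 1.645.
Power = Φ(δ − 1.645) = Φ(0.849) = 0.8021.

Power ≈ 0.802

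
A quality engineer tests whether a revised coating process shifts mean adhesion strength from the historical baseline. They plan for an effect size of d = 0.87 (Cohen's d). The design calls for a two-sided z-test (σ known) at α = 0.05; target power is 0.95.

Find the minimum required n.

n = 18

Set Φ(δ − 1.960) = 0.95; then δ − 1.960 = Φ⁻¹(0.95) = 1.645, giving δ = 3.605.
(The Φ(−δ − z_{α/2}) term is vanishingly small for δ > 0 and is dropped in the standard sample-size formula.)
δ = d·√n ⇒ n = (δ/d)² = (3.605 / 0.87)² = 17.17.
Rounding up, n = 18.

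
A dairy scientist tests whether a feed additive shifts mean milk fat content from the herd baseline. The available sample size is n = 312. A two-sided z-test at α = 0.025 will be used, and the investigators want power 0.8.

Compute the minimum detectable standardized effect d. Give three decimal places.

Need Φ(δ − 2.241) = 0.8, so δ = 2.241 + 0.842 = 3.083.
(The second rejection-region term Φ(−δ − z_{α/2}) is negligible and dropped.)
δ = d·√n ⇒ d = δ/√n = 3.083/√312 = 0.1745.

d ≈ 0.175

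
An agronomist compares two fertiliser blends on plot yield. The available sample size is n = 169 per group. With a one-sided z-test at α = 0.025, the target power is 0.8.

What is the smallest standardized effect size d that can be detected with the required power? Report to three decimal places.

Required noncentrality: δ = z_{0.025} + z_{0.20} = 1.960 + 0.842 = 2.802.
δ = d·√(n/2) ⇒ d = δ/√(n/2) = 2.802/√(169/2) = 0.3048.

d ≈ 0.305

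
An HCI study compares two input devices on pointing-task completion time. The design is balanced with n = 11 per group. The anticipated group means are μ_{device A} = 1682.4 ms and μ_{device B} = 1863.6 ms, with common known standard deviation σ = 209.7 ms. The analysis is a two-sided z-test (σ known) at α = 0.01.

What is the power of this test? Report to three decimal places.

Power ≈ 0.291

Standardized effect: d = |μ_{device A} − μ_{device B}| / σ = |1682.4 − 1863.6| / 209.7 = 0.8641
Noncentrality parameter: δ = d·√(n/2) = 0.8641 × √(11/2) = 2.0265
Critical value for a two-sided test at α = 0.01: z_{α/2} = 2.576.
Power = Φ(δ − 2.576) + Φ(−δ − 2.576) = Φ(-0.549) + Φ(-4.602) = 0.2914 + 0.0000 = 0.2914.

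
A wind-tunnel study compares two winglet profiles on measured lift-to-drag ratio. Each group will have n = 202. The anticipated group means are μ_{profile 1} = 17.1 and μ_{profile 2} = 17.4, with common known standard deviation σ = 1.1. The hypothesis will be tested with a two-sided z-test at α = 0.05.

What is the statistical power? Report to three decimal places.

Standardized effect: d = |μ_{profile 1} − μ_{profile 2}| / σ = |17.1 − 17.4| / 1.1 = 0.2727
Noncentrality parameter: δ = d·√(n/2) = 0.2727 × √(202/2) = 2.7409
Critical value for a two-sided test at α = 0.05: z_{α/2} = 1.960.
Power = Φ(δ − 1.960) + Φ(−δ − 1.960) = Φ(0.781) + Φ(-4.701) = 0.7826 + 0.0000 = 0.7826.

Power ≈ 0.783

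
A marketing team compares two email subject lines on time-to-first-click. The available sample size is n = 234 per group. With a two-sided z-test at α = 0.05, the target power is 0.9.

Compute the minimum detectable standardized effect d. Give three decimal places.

Need Φ(δ − 1.960) = 0.9, so δ = 1.960 + 1.282 = 3.242.
(Lower-tail contribution to power is negligible for δ > 0.)
δ = d·√(n/2) ⇒ d = δ/√(n/2) = 3.242/√(234/2) = 0.2997.

d ≈ 0.300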